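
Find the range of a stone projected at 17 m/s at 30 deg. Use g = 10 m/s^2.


Given: v0 = 17 m/s, theta = 30 deg, g = 10 m/s^2
sin(2*30) = sin(60) = sqrt(3)/2
Using R = v0^2 * sin(2*theta) / g
R = 17^2 * (sqrt(3)/2) / 10
R = 289 * sqrt(3) / 20
R = 289/20*sqrt(3) m

289/20*sqrt(3) m


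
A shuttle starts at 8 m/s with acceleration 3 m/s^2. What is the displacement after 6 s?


Given: v0 = 8 m/s, a = 3 m/s^2, t = 6 s
Using s = v0*t + (1/2)*a*t^2
s = 8*6 + (1/2)*3*6^2
s = 48 + (1/2)*108
s = 48 + 54
s = 102

102 m


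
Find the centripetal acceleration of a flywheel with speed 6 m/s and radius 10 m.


Given: v = 6 m/s, r = 10 m
Using a_c = v^2 / r
a_c = 6^2 / 10
a_c = 36 / 10
a_c = 18/5 m/s^2

18/5 m/s^2


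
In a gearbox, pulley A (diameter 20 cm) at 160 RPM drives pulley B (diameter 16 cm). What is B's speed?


Given: D1 = 20 cm, w1 = 160 RPM, D2 = 16 cm
Using D1*w1 = D2*w2
w2 = D1*w1 / D2
w2 = 20*160 / 16
w2 = 3200 / 16
w2 = 200 RPM

200 RPM


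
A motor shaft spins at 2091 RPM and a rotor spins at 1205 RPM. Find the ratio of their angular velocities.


Given: RPM_A = 2091, RPM_B = 1205
omega = 2*pi*RPM/60, so omega_A/omega_B = RPM_A / RPM_B
omega_A/omega_B = 2091 / 1205
omega_A/omega_B = 2091/1205

2091/1205


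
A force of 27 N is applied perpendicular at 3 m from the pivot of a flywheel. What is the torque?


Given: F = 27 N, r = 3 m, angle = 90 deg (perpendicular)
Using tau = F * r * sin(90)
sin(90) = 1
tau = 27 * 3 * 1
tau = 81 Nm

81 Nm


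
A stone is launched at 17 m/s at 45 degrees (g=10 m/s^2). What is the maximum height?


Given: v0 = 17 m/s, theta = 45 deg, g = 10 m/s^2
sin^2(45) = 1/2
Using H = v0^2 * sin^2(theta) / (2*g)
H = 17^2 * 1/2 / (2*10)
H = 289 * 1/2 / 20
H = 289/2 / 20
H = 289/40 m

289/40 m


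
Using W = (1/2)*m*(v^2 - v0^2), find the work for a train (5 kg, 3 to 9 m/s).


Given: m = 5 kg, v0 = 3 m/s, v = 9 m/s
Using W = (1/2)*m*(v^2 - v0^2)
v^2 = 9^2 = 81
v0^2 = 3^2 = 9
v^2 - v0^2 = 81 - 9 = 72
W = (1/2)*5*72 = 180 J

180 J


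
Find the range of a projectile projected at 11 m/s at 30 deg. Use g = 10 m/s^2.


Given: v0 = 11 m/s, theta = 30 deg, g = 10 m/s^2
sin(2*30) = sin(60) = sqrt(3)/2
Using R = v0^2 * sin(2*theta) / g
R = 11^2 * (sqrt(3)/2) / 10
R = 121 * sqrt(3) / 20
R = 121/20*sqrt(3) m

121/20*sqrt(3) m


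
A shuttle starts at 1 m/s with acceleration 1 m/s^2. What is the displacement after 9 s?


Given: v0 = 1 m/s, a = 1 m/s^2, t = 9 s
Using s = v0*t + (1/2)*a*t^2
s = 1*9 + (1/2)*1*9^2
s = 9 + (1/2)*81
s = 9 + 81/2
s = 99/2

99/2 m


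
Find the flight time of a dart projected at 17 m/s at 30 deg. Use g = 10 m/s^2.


Given: v0 = 17 m/s, theta = 30 deg, g = 10 m/s^2
sin(30) = 1/2
Using T = 2*v0*sin(theta) / g
T = 2*17*1/2 / 10
T = 17 / 10
T = 17/10 s

17/10 s


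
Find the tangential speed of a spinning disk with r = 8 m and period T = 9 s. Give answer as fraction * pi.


Given: radius r = 8 m, period T = 9 s
Using v = 2*pi*r / T
v = 2*pi*8 / 9
v = 16*pi / 9
v = 16/9*pi m/s

16/9*pi m/s


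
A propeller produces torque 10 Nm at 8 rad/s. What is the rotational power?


Given: tau = 10 Nm, omega = 8 rad/s
Using P = tau * omega
P = 10 * 8
P = 80 W

80 W


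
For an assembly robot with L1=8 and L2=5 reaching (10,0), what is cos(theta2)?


Given: L1 = 8, L2 = 5, target (x, y) = (10, 0)
Using cos(theta2) = (x^2 + y^2 - L1^2 - L2^2) / (2*L1*L2)
x^2 + y^2 = 10^2 + 0 = 100
L1^2 + L2^2 = 64 + 25 = 89
Numerator = 100 - 89 = 11
Denominator = 2*8*5 = 80
cos(theta2) = 11/80 = 11/80

11/80


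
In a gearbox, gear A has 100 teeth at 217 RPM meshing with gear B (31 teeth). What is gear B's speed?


Given: N1 = 100 teeth, w1 = 217 RPM, N2 = 31 teeth
Using N1*w1 = N2*w2
w2 = N1*w1 / N2
w2 = 100*217 / 31
w2 = 21700 / 31
w2 = 700 RPM

700 RPM


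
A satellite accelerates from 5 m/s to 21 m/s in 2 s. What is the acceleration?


Given: initial velocity v0 = 5 m/s, final velocity v = 21 m/s, time t = 2 s
Using a = (v - v0) / t
a = (21 - 5) / 2
a = 16 / 2
a = 8 m/s^2

8 m/s^2


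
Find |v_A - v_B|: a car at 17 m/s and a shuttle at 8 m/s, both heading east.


Given: v_A = 17 m/s east, v_B = 8 m/s east
Both move in the same direction; relative speed = |v_A - v_B|
|17 - 8| = |9|
= 9 m/s

9 m/s


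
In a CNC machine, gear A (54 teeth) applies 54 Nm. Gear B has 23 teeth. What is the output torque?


Given: N1 = 54, N2 = 23, T1 = 54 Nm
Using T2/T1 = N2/N1
T2 = T1 * N2 / N1
T2 = 54 * 23 / 54
T2 = 1242 / 54
T2 = 23 Nm

23 Nm


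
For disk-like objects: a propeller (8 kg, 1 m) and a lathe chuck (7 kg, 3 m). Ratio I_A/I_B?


Given: M1=8 kg, R1=1 m, M2=7 kg, R2=3 m
For a disk: I = (1/2)*M*R^2, so I_A/I_B = (M1*R1^2)/(M2*R2^2)
M1*R1^2 = 8*1 = 8
M2*R2^2 = 7*9 = 63
I_A/I_B = 8/63 = 8/63

8/63


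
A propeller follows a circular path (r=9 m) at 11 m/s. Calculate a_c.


Given: v = 11 m/s, r = 9 m
Using a_c = v^2 / r
a_c = 11^2 / 9
a_c = 121 / 9
a_c = 121/9 m/s^2

121/9 m/s^2


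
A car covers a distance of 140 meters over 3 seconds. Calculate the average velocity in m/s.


Given: distance d = 140 m, time t = 3 s
Using v = d / t
v = 140 / 3
v = 140/3 m/s

140/3 m/s


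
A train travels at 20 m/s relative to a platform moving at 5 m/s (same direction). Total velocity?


Given: object velocity = 20 m/s, platform velocity = 5 m/s (same direction)
Using classical velocity addition: v_total = v_object + v_platform
v_total = 20 + 5
v_total = 25 m/s

25 m/s


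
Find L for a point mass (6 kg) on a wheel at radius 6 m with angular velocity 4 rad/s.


Given: m = 6 kg, r = 6 m, omega = 4 rad/s
For a point mass: I = m*r^2
I = 6*6^2 = 6*36 = 216
L = I*omega = 216*4
L = 864 kg*m^2/s

864 kg*m^2/s


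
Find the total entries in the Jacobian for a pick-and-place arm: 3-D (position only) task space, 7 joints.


Given: task space dimension = 3, joints = 7
Jacobian is a 3 x 7 matrix
Total entries = rows * columns
Total = 3 * 7
Total = 21

21


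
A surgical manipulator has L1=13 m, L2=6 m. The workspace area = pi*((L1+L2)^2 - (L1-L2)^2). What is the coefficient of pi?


Given: L1 = 13, L2 = 6
(L1+L2)^2 = (19)^2 = 361
(L1-L2)^2 = (7)^2 = 49
Difference = 361 - 49 = 312
This equals 4*L1*L2 = 4*13*6 = 312
Workspace area = 312*pi

312


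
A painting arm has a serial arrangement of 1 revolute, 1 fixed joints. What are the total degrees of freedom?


Given: serial robot with 1 revolute, 1 fixed joints
DOF contribution per joint type: revolute=1, prismatic=1, spherical=3, fixed=0
DOF = 1*1 + 1*0
DOF = 1

1


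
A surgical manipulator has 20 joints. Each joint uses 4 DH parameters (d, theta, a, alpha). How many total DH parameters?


Given: 20 joints, 4 DH parameters per joint (d, theta, a, alpha)
Total DH parameters = number_of_joints * 4
Total = 20 * 4
Total = 80

80


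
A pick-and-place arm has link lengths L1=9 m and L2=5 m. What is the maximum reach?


Given: L1 = 9 m, L2 = 5 m
For a 2-link planar arm, max reach = L1 + L2 (fully extended)
Max reach = 9 + 5
Max reach = 14 m

14 m


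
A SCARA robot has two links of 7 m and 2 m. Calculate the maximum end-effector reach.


Given: L1 = 7 m, L2 = 2 m
For a 2-link planar arm, max reach = L1 + L2 (fully extended)
Max reach = 7 + 2
Max reach = 9 m

9 m


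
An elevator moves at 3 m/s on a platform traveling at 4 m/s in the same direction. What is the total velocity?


Given: object velocity = 3 m/s, platform velocity = 4 m/s (same direction)
Using classical velocity addition: v_total = v_object + v_platform
v_total = 3 + 4
v_total = 7 m/s

7 m/s


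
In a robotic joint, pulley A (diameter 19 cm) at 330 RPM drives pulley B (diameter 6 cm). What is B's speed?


Given: D1 = 19 cm, w1 = 330 RPM, D2 = 6 cm
Using D1*w1 = D2*w2
w2 = D1*w1 / D2
w2 = 19*330 / 6
w2 = 6270 / 6
w2 = 1045 RPM

1045 RPM


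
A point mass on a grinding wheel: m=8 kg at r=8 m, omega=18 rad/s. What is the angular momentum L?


Given: m = 8 kg, r = 8 m, omega = 18 rad/s
For a point mass: I = m*r^2
I = 8*8^2 = 8*64 = 512
L = I*omega = 512*18
L = 9216 kg*m^2/s

9216 kg*m^2/s


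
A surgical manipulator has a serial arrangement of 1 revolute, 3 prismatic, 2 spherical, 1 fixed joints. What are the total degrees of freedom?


Given: serial robot with 1 revolute, 3 prismatic, 2 spherical, 1 fixed joints
DOF contribution per joint type: revolute=1, prismatic=1, spherical=3, fixed=0
DOF = 1*1 + 3*1 + 2*3 + 1*0
DOF = 10

10


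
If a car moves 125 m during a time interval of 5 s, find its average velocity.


Given: distance d = 125 m, time t = 5 s
Using v = d / t
v = 125 / 5
v = 25 m/s

25 m/s


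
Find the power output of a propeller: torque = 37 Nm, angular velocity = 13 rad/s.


Given: tau = 37 Nm, omega = 13 rad/s
Using P = tau * omega
P = 37 * 13
P = 481 W

481 W


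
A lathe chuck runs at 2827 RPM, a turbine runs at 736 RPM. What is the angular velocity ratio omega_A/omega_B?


Given: RPM_A = 2827, RPM_B = 736
omega = 2*pi*RPM/60, so omega_A/omega_B = RPM_A / RPM_B
omega_A/omega_B = 2827 / 736
omega_A/omega_B = 2827/736

2827/736


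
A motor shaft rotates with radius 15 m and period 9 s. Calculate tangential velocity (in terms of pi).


Given: radius r = 15 m, period T = 9 s
Using v = 2*pi*r / T
v = 2*pi*15 / 9
v = 30*pi / 9
v = 10/3*pi m/s

10/3*pi m/s


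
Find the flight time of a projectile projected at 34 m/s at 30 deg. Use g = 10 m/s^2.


Given: v0 = 34 m/s, theta = 30 deg, g = 10 m/s^2
sin(30) = 1/2
Using T = 2*v0*sin(theta) / g
T = 2*34*1/2 / 10
T = 34 / 10
T = 17/5 s

17/5 s


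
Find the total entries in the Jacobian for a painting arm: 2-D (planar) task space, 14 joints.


Given: task space dimension = 2, joints = 14
Jacobian is a 2 x 14 matrix
Total entries = rows * columns
Total = 2 * 14
Total = 28

28


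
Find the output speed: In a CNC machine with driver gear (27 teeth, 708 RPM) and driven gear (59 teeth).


Given: N1 = 27 teeth, w1 = 708 RPM, N2 = 59 teeth
Using N1*w1 = N2*w2
w2 = N1*w1 / N2
w2 = 27*708 / 59
w2 = 19116 / 59
w2 = 324 RPM

324 RPM


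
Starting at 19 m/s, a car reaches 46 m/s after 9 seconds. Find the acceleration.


Given: initial velocity v0 = 19 m/s, final velocity v = 46 m/s, time t = 9 s
Using a = (v - v0) / t
a = (46 - 19) / 9
a = 27 / 9
a = 3 m/s^2

3 m/s^2


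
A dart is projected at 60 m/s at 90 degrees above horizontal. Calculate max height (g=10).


Given: v0 = 60 m/s, theta = 90 deg, g = 10 m/s^2
sin^2(90) = 1
Using H = v0^2 * sin^2(theta) / (2*g)
H = 60^2 * 1 / (2*10)
H = 3600 * 1 / 20
H = 3600 / 20
H = 180 m

180 m


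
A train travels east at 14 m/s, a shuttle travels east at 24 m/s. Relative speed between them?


Given: v_A = 14 m/s east, v_B = 24 m/s east
Both move in the same direction; relative speed = |v_A - v_B|
|14 - 24| = |-10|
= 10 m/s

10 m/s


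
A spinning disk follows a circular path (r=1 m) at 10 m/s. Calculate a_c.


Given: v = 10 m/s, r = 1 m
Using a_c = v^2 / r
a_c = 10^2 / 1
a_c = 100 / 1
a_c = 100 m/s^2

100 m/s^2


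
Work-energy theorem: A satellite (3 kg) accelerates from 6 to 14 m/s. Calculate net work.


Given: m = 3 kg, v0 = 6 m/s, v = 14 m/s
Using W = (1/2)*m*(v^2 - v0^2)
v^2 = 14^2 = 196
v0^2 = 6^2 = 36
v^2 - v0^2 = 196 - 36 = 160
W = (1/2)*3*160 = 240 J

240 J


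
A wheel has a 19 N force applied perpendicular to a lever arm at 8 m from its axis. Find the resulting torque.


Given: F = 19 N, r = 8 m, angle = 90 deg (perpendicular)
Using tau = F * r * sin(90)
sin(90) = 1
tau = 19 * 8 * 1
tau = 152 Nm

152 Nm


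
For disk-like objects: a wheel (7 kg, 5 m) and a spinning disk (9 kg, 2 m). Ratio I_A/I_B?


Given: M1=7 kg, R1=5 m, M2=9 kg, R2=2 m
For a disk: I = (1/2)*M*R^2, so I_A/I_B = (M1*R1^2)/(M2*R2^2)
M1*R1^2 = 7*25 = 175
M2*R2^2 = 9*4 = 36
I_A/I_B = 175/36 = 175/36

175/36


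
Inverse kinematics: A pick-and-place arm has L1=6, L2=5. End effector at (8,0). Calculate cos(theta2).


Given: L1 = 6, L2 = 5, target (x, y) = (8, 0)
Using cos(theta2) = (x^2 + y^2 - L1^2 - L2^2) / (2*L1*L2)
x^2 + y^2 = 8^2 + 0 = 64
L1^2 + L2^2 = 36 + 25 = 61
Numerator = 64 - 61 = 3
Denominator = 2*6*5 = 60
cos(theta2) = 3/60 = 1/20

1/20


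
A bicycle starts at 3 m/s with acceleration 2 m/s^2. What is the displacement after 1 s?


Given: v0 = 3 m/s, a = 2 m/s^2, t = 1 s
Using s = v0*t + (1/2)*a*t^2
s = 3*1 + (1/2)*2*1^2
s = 3 + (1/2)*2
s = 3 + 1
s = 4

4 m


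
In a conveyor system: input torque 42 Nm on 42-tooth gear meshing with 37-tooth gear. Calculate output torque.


Given: N1 = 42, N2 = 37, T1 = 42 Nm
Using T2/T1 = N2/N1
T2 = T1 * N2 / N1
T2 = 42 * 37 / 42
T2 = 1554 / 42
T2 = 37 Nm

37 Nm


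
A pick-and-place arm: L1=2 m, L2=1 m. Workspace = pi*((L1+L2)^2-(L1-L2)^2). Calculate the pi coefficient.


Given: L1 = 2, L2 = 1
(L1+L2)^2 = (3)^2 = 9
(L1-L2)^2 = (1)^2 = 1
Difference = 9 - 1 = 8
This equals 4*L1*L2 = 4*2*1 = 8
Workspace area = 8*pi

8


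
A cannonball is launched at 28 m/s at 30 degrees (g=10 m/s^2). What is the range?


Given: v0 = 28 m/s, theta = 30 deg, g = 10 m/s^2
sin(2*30) = sin(60) = sqrt(3)/2
Using R = v0^2 * sin(2*theta) / g
R = 28^2 * (sqrt(3)/2) / 10
R = 784 * sqrt(3) / 20
R = 196/5*sqrt(3) m

196/5*sqrt(3) m


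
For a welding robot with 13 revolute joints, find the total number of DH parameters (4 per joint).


Given: 13 joints, 4 DH parameters per joint (d, theta, a, alpha)
Total DH parameters = number_of_joints * 4
Total = 13 * 4
Total = 52

52


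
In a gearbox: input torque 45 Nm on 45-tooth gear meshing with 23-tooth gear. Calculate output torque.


Given: N1 = 45, N2 = 23, T1 = 45 Nm
Using T2/T1 = N2/N1
T2 = T1 * N2 / N1
T2 = 45 * 23 / 45
T2 = 1035 / 45
T2 = 23 Nm

23 Nm


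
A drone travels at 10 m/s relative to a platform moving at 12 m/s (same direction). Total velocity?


Given: object velocity = 10 m/s, platform velocity = 12 m/s (same direction)
Using classical velocity addition: v_total = v_object + v_platform
v_total = 10 + 12
v_total = 22 m/s

22 m/s


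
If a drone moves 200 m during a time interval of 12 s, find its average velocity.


Given: distance d = 200 m, time t = 12 s
Using v = d / t
v = 200 / 12
v = 50/3 m/s

50/3 m/s


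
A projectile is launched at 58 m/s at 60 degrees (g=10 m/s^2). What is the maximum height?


Given: v0 = 58 m/s, theta = 60 deg, g = 10 m/s^2
sin^2(60) = 3/4
Using H = v0^2 * sin^2(theta) / (2*g)
H = 58^2 * 3/4 / (2*10)
H = 3364 * 3/4 / 20
H = 2523 / 20
H = 2523/20 m

2523/20 m


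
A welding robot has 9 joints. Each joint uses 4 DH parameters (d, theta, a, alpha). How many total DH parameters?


Given: 9 joints, 4 DH parameters per joint (d, theta, a, alpha)
Total DH parameters = number_of_joints * 4
Total = 9 * 4
Total = 36

36


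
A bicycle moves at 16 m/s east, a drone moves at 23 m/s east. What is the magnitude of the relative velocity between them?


Given: v_A = 16 m/s east, v_B = 23 m/s east
Both move in the same direction; relative speed = |v_A - v_B|
|16 - 23| = |-7|
= 7 m/s

7 m/s


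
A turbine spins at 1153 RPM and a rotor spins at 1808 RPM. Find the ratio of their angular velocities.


Given: RPM_A = 1153, RPM_B = 1808
omega = 2*pi*RPM/60, so omega_A/omega_B = RPM_A / RPM_B
omega_A/omega_B = 1153 / 1808
omega_A/omega_B = 1153/1808

1153/1808


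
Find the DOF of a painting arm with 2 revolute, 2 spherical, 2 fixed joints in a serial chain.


Given: serial robot with 2 revolute, 2 spherical, 2 fixed joints
DOF contribution per joint type: revolute=1, prismatic=1, spherical=3, fixed=0
DOF = 2*1 + 2*3 + 2*0
DOF = 8

8


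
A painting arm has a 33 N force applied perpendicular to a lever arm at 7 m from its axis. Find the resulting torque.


Given: F = 33 N, r = 7 m, angle = 90 deg (perpendicular)
Using tau = F * r * sin(90)
sin(90) = 1
tau = 33 * 7 * 1
tau = 231 Nm

231 Nm


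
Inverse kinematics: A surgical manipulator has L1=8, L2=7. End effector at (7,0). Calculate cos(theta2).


Given: L1 = 8, L2 = 7, target (x, y) = (7, 0)
Using cos(theta2) = (x^2 + y^2 - L1^2 - L2^2) / (2*L1*L2)
x^2 + y^2 = 7^2 + 0 = 49
L1^2 + L2^2 = 64 + 49 = 113
Numerator = 49 - 113 = -64
Denominator = 2*8*7 = 112
cos(theta2) = -64/112 = -4/7

-4/7


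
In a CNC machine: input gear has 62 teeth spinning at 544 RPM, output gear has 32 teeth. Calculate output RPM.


Given: N1 = 62 teeth, w1 = 544 RPM, N2 = 32 teeth
Using N1*w1 = N2*w2
w2 = N1*w1 / N2
w2 = 62*544 / 32
w2 = 33728 / 32
w2 = 1054 RPM

1054 RPM


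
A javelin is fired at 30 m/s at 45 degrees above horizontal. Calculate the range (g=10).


Given: v0 = 30 m/s, theta = 45 deg, g = 10 m/s^2
sin(2*45) = sin(90) = 1
Using R = v0^2 * sin(2*theta) / g
R = 30^2 * 1 / 10
R = 900 / 10
R = 90 m

90 m


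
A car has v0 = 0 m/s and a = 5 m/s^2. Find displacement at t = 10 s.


Given: v0 = 0 m/s, a = 5 m/s^2, t = 10 s
Using s = v0*t + (1/2)*a*t^2
s = 0*10 + (1/2)*5*10^2
s = 0 + (1/2)*500
s = 0 + 250
s = 250

250 m


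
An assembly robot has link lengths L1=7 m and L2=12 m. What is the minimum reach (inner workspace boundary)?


Given: L1 = 7 m, L2 = 12 m
For a 2-link planar arm, min reach = |L1 - L2| (second link folded back)
Min reach = |7 - 12|
Min reach = 5 m

5 m


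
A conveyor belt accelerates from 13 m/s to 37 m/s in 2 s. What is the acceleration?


Given: initial velocity v0 = 13 m/s, final velocity v = 37 m/s, time t = 2 s
Using a = (v - v0) / t
a = (37 - 13) / 2
a = 24 / 2
a = 12 m/s^2

12 m/s^2


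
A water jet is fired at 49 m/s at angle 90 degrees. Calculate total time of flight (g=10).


Given: v0 = 49 m/s, theta = 90 deg, g = 10 m/s^2
sin(90) = 1
Using T = 2*v0*sin(theta) / g
T = 2*49*1 / 10
T = 98 / 10
T = 49/5 s

49/5 s


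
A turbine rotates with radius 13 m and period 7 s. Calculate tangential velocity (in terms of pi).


Given: radius r = 13 m, period T = 7 s
Using v = 2*pi*r / T
v = 2*pi*13 / 7
v = 26*pi / 7
v = 26/7*pi m/s

26/7*pi m/s


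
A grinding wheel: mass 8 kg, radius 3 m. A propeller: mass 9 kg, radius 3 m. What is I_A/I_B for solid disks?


Given: M1=8 kg, R1=3 m, M2=9 kg, R2=3 m
For a disk: I = (1/2)*M*R^2, so I_A/I_B = (M1*R1^2)/(M2*R2^2)
M1*R1^2 = 8*9 = 72
M2*R2^2 = 9*9 = 81
I_A/I_B = 72/81 = 8/9

8/9


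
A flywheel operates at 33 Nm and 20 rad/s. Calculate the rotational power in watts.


Given: tau = 33 Nm, omega = 20 rad/s
Using P = tau * omega
P = 33 * 20
P = 660 W

660 W


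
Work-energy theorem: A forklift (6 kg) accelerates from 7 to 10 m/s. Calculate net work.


Given: m = 6 kg, v0 = 7 m/s, v = 10 m/s
Using W = (1/2)*m*(v^2 - v0^2)
v^2 = 10^2 = 100
v0^2 = 7^2 = 49
v^2 - v0^2 = 100 - 49 = 51
W = (1/2)*6*51 = 153 J

153 J


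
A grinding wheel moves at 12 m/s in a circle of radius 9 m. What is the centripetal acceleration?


Given: v = 12 m/s, r = 9 m
Using a_c = v^2 / r
a_c = 12^2 / 9
a_c = 144 / 9
a_c = 16 m/s^2

16 m/s^2


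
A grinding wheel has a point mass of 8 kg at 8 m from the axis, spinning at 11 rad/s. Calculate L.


Given: m = 8 kg, r = 8 m, omega = 11 rad/s
For a point mass: I = m*r^2
I = 8*8^2 = 8*64 = 512
L = I*omega = 512*11
L = 5632 kg*m^2/s

5632 kg*m^2/s


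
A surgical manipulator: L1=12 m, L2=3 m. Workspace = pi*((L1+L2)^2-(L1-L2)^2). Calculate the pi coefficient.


Given: L1 = 12, L2 = 3
(L1+L2)^2 = (15)^2 = 225
(L1-L2)^2 = (9)^2 = 81
Difference = 225 - 81 = 144
This equals 4*L1*L2 = 4*12*3 = 144
Workspace area = 144*pi

144


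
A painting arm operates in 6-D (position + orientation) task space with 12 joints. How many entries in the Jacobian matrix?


Given: task space dimension = 6, joints = 12
Jacobian is a 6 x 12 matrix
Total entries = rows * columns
Total = 6 * 12
Total = 72

72


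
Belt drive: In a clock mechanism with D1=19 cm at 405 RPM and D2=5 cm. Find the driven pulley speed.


Given: D1 = 19 cm, w1 = 405 RPM, D2 = 5 cm
Using D1*w1 = D2*w2
w2 = D1*w1 / D2
w2 = 19*405 / 5
w2 = 7695 / 5
w2 = 1539 RPM

1539 RPM


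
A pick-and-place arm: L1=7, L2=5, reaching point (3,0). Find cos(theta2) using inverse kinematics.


Given: L1 = 7, L2 = 5, target (x, y) = (3, 0)
Using cos(theta2) = (x^2 + y^2 - L1^2 - L2^2) / (2*L1*L2)
x^2 + y^2 = 3^2 + 0 = 9
L1^2 + L2^2 = 49 + 25 = 74
Numerator = 9 - 74 = -65
Denominator = 2*7*5 = 70
cos(theta2) = -65/70 = -13/14

-13/14


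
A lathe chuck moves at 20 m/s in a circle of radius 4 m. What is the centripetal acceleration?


Given: v = 20 m/s, r = 4 m
Using a_c = v^2 / r
a_c = 20^2 / 4
a_c = 400 / 4
a_c = 100 m/s^2

100 m/s^2


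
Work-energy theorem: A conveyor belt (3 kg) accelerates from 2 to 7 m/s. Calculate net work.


Given: m = 3 kg, v0 = 2 m/s, v = 7 m/s
Using W = (1/2)*m*(v^2 - v0^2)
v^2 = 7^2 = 49
v0^2 = 2^2 = 4
v^2 - v0^2 = 49 - 4 = 45
W = (1/2)*3*45 = 135/2 J

135/2 J


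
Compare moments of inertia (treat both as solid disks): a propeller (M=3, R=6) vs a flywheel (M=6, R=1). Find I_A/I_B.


Given: M1=3 kg, R1=6 m, M2=6 kg, R2=1 m
For a disk: I = (1/2)*M*R^2, so I_A/I_B = (M1*R1^2)/(M2*R2^2)
M1*R1^2 = 3*36 = 108
M2*R2^2 = 6*1 = 6
I_A/I_B = 108/6 = 18

18


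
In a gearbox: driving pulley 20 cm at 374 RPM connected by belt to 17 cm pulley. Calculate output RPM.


Given: D1 = 20 cm, w1 = 374 RPM, D2 = 17 cm
Using D1*w1 = D2*w2
w2 = D1*w1 / D2
w2 = 20*374 / 17
w2 = 7480 / 17
w2 = 440 RPM

440 RPM


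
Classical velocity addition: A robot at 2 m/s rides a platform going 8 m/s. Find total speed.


Given: object velocity = 2 m/s, platform velocity = 8 m/s (same direction)
Using classical velocity addition: v_total = v_object + v_platform
v_total = 2 + 8
v_total = 10 m/s

10 m/s


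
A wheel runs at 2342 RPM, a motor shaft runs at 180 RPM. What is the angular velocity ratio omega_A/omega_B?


Given: RPM_A = 2342, RPM_B = 180
omega = 2*pi*RPM/60, so omega_A/omega_B = RPM_A / RPM_B
omega_A/omega_B = 2342 / 180
omega_A/omega_B = 1171/90

1171/90


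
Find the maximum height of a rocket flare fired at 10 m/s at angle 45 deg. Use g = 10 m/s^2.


Given: v0 = 10 m/s, theta = 45 deg, g = 10 m/s^2
sin^2(45) = 1/2
Using H = v0^2 * sin^2(theta) / (2*g)
H = 10^2 * 1/2 / (2*10)
H = 100 * 1/2 / 20
H = 50 / 20
H = 5/2 m

5/2 m


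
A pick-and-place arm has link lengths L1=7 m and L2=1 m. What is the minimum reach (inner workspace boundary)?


Given: L1 = 7 m, L2 = 1 m
For a 2-link planar arm, min reach = |L1 - L2| (second link folded back)
Min reach = |7 - 1|
Min reach = 6 m

6 m


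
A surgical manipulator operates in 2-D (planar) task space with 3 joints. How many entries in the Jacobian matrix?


Given: task space dimension = 2, joints = 3
Jacobian is a 2 x 3 matrix
Total entries = rows * columns
Total = 2 * 3
Total = 6

6


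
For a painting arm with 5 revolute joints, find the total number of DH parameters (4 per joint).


Given: 5 joints, 4 DH parameters per joint (d, theta, a, alpha)
Total DH parameters = number_of_joints * 4
Total = 5 * 4
Total = 20

20


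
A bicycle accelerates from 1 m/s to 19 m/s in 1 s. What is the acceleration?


Given: initial velocity v0 = 1 m/s, final velocity v = 19 m/s, time t = 1 s
Using a = (v - v0) / t
a = (19 - 1) / 1
a = 18 / 1
a = 18 m/s^2

18 m/s^2


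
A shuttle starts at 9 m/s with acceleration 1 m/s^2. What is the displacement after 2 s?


Given: v0 = 9 m/s, a = 1 m/s^2, t = 2 s
Using s = v0*t + (1/2)*a*t^2
s = 9*2 + (1/2)*1*2^2
s = 18 + (1/2)*4
s = 18 + 2
s = 20

20 m


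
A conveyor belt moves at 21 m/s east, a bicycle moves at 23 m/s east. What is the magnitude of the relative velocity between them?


Given: v_A = 21 m/s east, v_B = 23 m/s east
Both move in the same direction; relative speed = |v_A - v_B|
|21 - 23| = |-2|
= 2 m/s

2 m/s


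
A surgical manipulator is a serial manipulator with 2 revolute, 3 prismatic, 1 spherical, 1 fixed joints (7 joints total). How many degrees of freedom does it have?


Given: serial robot with 2 revolute, 3 prismatic, 1 spherical, 1 fixed joints
DOF contribution per joint type: revolute=1, prismatic=1, spherical=3, fixed=0
DOF = 2*1 + 3*1 + 1*3 + 1*0
DOF = 8

8


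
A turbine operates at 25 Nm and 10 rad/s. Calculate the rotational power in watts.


Given: tau = 25 Nm, omega = 10 rad/s
Using P = tau * omega
P = 25 * 10
P = 250 W

250 W


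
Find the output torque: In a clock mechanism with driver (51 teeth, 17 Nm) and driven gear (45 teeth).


Given: N1 = 51, N2 = 45, T1 = 17 Nm
Using T2/T1 = N2/N1
T2 = T1 * N2 / N1
T2 = 17 * 45 / 51
T2 = 765 / 51
T2 = 15 Nm

15 Nm


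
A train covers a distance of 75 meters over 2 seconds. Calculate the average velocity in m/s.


Given: distance d = 75 m, time t = 2 s
Using v = d / t
v = 75 / 2
v = 75/2 m/s

75/2 m/s


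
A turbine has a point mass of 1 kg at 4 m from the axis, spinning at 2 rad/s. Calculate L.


Given: m = 1 kg, r = 4 m, omega = 2 rad/s
For a point mass: I = m*r^2
I = 1*4^2 = 1*16 = 16
L = I*omega = 16*2
L = 32 kg*m^2/s

32 kg*m^2/s


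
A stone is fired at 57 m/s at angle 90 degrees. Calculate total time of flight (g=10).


Given: v0 = 57 m/s, theta = 90 deg, g = 10 m/s^2
sin(90) = 1
Using T = 2*v0*sin(theta) / g
T = 2*57*1 / 10
T = 114 / 10
T = 57/5 s

57/5 s


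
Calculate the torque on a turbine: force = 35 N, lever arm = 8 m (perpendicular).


Given: F = 35 N, r = 8 m, angle = 90 deg (perpendicular)
Using tau = F * r * sin(90)
sin(90) = 1
tau = 35 * 8 * 1
tau = 280 Nm

280 Nm


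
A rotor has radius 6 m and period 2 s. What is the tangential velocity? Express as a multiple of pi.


Given: radius r = 6 m, period T = 2 s
Using v = 2*pi*r / T
v = 2*pi*6 / 2
v = 12*pi / 2
v = 6*pi m/s

6*pi m/s


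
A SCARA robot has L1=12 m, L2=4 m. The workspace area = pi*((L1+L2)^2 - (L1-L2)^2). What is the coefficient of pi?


Given: L1 = 12, L2 = 4
(L1+L2)^2 = (16)^2 = 256
(L1-L2)^2 = (8)^2 = 64
Difference = 256 - 64 = 192
This equals 4*L1*L2 = 4*12*4 = 192
Workspace area = 192*pi

192


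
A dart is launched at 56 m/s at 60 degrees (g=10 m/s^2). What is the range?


Given: v0 = 56 m/s, theta = 60 deg, g = 10 m/s^2
sin(2*60) = sin(120) = sqrt(3)/2
Using R = v0^2 * sin(2*theta) / g
R = 56^2 * (sqrt(3)/2) / 10
R = 3136 * sqrt(3) / 20
R = 784/5*sqrt(3) m

784/5*sqrt(3) m


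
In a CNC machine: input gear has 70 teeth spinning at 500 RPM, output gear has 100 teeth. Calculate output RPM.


Given: N1 = 70 teeth, w1 = 500 RPM, N2 = 100 teeth
Using N1*w1 = N2*w2
w2 = N1*w1 / N2
w2 = 70*500 / 100
w2 = 35000 / 100
w2 = 350 RPM

350 RPM


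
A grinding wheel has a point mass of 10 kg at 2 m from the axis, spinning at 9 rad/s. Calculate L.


Given: m = 10 kg, r = 2 m, omega = 9 rad/s
For a point mass: I = m*r^2
I = 10*2^2 = 10*4 = 40
L = I*omega = 40*9
L = 360 kg*m^2/s

360 kg*m^2/s


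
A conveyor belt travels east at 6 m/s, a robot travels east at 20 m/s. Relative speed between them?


Given: v_A = 6 m/s east, v_B = 20 m/s east
Both move in the same direction; relative speed = |v_A - v_B|
|6 - 20| = |-14|
= 14 m/s

14 m/s


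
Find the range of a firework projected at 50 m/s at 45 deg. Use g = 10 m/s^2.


Given: v0 = 50 m/s, theta = 45 deg, g = 10 m/s^2
sin(2*45) = sin(90) = 1
Using R = v0^2 * sin(2*theta) / g
R = 50^2 * 1 / 10
R = 2500 / 10
R = 250 m

250 m


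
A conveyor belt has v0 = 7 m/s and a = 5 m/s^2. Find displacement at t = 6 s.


Given: v0 = 7 m/s, a = 5 m/s^2, t = 6 s
Using s = v0*t + (1/2)*a*t^2
s = 7*6 + (1/2)*5*6^2
s = 42 + (1/2)*180
s = 42 + 90
s = 132

132 m


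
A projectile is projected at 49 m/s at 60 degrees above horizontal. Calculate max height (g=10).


Given: v0 = 49 m/s, theta = 60 deg, g = 10 m/s^2
sin^2(60) = 3/4
Using H = v0^2 * sin^2(theta) / (2*g)
H = 49^2 * 3/4 / (2*10)
H = 2401 * 3/4 / 20
H = 7203/4 / 20
H = 7203/80 m

7203/80 m


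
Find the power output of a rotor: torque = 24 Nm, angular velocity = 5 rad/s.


Given: tau = 24 Nm, omega = 5 rad/s
Using P = tau * omega
P = 24 * 5
P = 120 W

120 W


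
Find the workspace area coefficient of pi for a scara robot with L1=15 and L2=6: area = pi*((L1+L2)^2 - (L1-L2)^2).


Given: L1 = 15, L2 = 6
(L1+L2)^2 = (21)^2 = 441
(L1-L2)^2 = (9)^2 = 81
Difference = 441 - 81 = 360
This equals 4*L1*L2 = 4*15*6 = 360
Workspace area = 360*pi

360


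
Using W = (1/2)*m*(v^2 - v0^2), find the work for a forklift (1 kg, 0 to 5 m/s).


Given: m = 1 kg, v0 = 0 m/s, v = 5 m/s
Using W = (1/2)*m*(v^2 - v0^2)
v^2 = 5^2 = 25
v0^2 = 0^2 = 0
v^2 - v0^2 = 25 - 0 = 25
W = (1/2)*1*25 = 25/2 J

25/2 J


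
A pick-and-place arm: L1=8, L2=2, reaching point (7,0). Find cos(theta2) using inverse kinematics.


Given: L1 = 8, L2 = 2, target (x, y) = (7, 0)
Using cos(theta2) = (x^2 + y^2 - L1^2 - L2^2) / (2*L1*L2)
x^2 + y^2 = 7^2 + 0 = 49
L1^2 + L2^2 = 64 + 4 = 68
Numerator = 49 - 68 = -19
Denominator = 2*8*2 = 32
cos(theta2) = -19/32 = -19/32

-19/32


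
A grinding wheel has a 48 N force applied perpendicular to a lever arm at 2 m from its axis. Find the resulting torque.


Given: F = 48 N, r = 2 m, angle = 90 deg (perpendicular)
Using tau = F * r * sin(90)
sin(90) = 1
tau = 48 * 2 * 1
tau = 96 Nm

96 Nm


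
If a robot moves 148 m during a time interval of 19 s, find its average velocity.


Given: distance d = 148 m, time t = 19 s
Using v = d / t
v = 148 / 19
v = 148/19 m/s

148/19 m/s


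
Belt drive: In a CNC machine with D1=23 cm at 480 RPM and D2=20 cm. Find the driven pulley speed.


Given: D1 = 23 cm, w1 = 480 RPM, D2 = 20 cm
Using D1*w1 = D2*w2
w2 = D1*w1 / D2
w2 = 23*480 / 20
w2 = 11040 / 20
w2 = 552 RPM

552 RPM


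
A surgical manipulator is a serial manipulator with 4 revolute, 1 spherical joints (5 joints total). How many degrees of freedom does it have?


Given: serial robot with 4 revolute, 1 spherical joints
DOF contribution per joint type: revolute=1, prismatic=1, spherical=3, fixed=0
DOF = 4*1 + 1*3
DOF = 7

7


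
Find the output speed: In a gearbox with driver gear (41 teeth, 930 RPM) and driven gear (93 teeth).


Given: N1 = 41 teeth, w1 = 930 RPM, N2 = 93 teeth
Using N1*w1 = N2*w2
w2 = N1*w1 / N2
w2 = 41*930 / 93
w2 = 38130 / 93
w2 = 410 RPM

410 RPM


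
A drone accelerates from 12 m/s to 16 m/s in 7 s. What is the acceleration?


Given: initial velocity v0 = 12 m/s, final velocity v = 16 m/s, time t = 7 s
Using a = (v - v0) / t
a = (16 - 12) / 7
a = 4 / 7
a = 4/7 m/s^2

4/7 m/s^2


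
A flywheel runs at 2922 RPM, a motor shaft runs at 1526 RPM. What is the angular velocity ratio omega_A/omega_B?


Given: RPM_A = 2922, RPM_B = 1526
omega = 2*pi*RPM/60, so omega_A/omega_B = RPM_A / RPM_B
omega_A/omega_B = 2922 / 1526
omega_A/omega_B = 1461/763

1461/763


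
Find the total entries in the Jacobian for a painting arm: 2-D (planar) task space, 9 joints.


Given: task space dimension = 2, joints = 9
Jacobian is a 2 x 9 matrix
Total entries = rows * columns
Total = 2 * 9
Total = 18

18


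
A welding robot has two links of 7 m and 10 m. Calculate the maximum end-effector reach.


Given: L1 = 7 m, L2 = 10 m
For a 2-link planar arm, max reach = L1 + L2 (fully extended)
Max reach = 7 + 10
Max reach = 17 m

17 m


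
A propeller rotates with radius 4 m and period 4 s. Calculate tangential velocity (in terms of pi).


Given: radius r = 4 m, period T = 4 s
Using v = 2*pi*r / T
v = 2*pi*4 / 4
v = 8*pi / 4
v = 2*pi m/s

2*pi m/s


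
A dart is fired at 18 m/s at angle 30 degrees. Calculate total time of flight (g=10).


Given: v0 = 18 m/s, theta = 30 deg, g = 10 m/s^2
sin(30) = 1/2
Using T = 2*v0*sin(theta) / g
T = 2*18*1/2 / 10
T = 18 / 10
T = 9/5 s

9/5 s


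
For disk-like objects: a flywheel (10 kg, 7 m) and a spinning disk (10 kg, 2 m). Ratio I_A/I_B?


Given: M1=10 kg, R1=7 m, M2=10 kg, R2=2 m
For a disk: I = (1/2)*M*R^2, so I_A/I_B = (M1*R1^2)/(M2*R2^2)
M1*R1^2 = 10*49 = 490
M2*R2^2 = 10*4 = 40
I_A/I_B = 490/40 = 49/4

49/4


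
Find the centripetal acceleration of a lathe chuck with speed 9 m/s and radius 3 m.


Given: v = 9 m/s, r = 3 m
Using a_c = v^2 / r
a_c = 9^2 / 3
a_c = 81 / 3
a_c = 27 m/s^2

27 m/s^2


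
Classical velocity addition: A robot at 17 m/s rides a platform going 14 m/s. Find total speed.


Given: object velocity = 17 m/s, platform velocity = 14 m/s (same direction)
Using classical velocity addition: v_total = v_object + v_platform
v_total = 17 + 14
v_total = 31 m/s

31 m/s


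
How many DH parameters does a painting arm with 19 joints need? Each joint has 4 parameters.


Given: 19 joints, 4 DH parameters per joint (d, theta, a, alpha)
Total DH parameters = number_of_joints * 4
Total = 19 * 4
Total = 76

76


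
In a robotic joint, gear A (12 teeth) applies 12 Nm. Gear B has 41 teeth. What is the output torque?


Given: N1 = 12, N2 = 41, T1 = 12 Nm
Using T2/T1 = N2/N1
T2 = T1 * N2 / N1
T2 = 12 * 41 / 12
T2 = 492 / 12
T2 = 41 Nm

41 Nm


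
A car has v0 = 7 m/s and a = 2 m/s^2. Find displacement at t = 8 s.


Given: v0 = 7 m/s, a = 2 m/s^2, t = 8 s
Using s = v0*t + (1/2)*a*t^2
s = 7*8 + (1/2)*2*8^2
s = 56 + (1/2)*128
s = 56 + 64
s = 120

120 m


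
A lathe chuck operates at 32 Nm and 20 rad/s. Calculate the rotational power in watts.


Given: tau = 32 Nm, omega = 20 rad/s
Using P = tau * omega
P = 32 * 20
P = 640 W

640 W


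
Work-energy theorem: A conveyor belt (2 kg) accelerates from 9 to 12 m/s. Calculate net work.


Given: m = 2 kg, v0 = 9 m/s, v = 12 m/s
Using W = (1/2)*m*(v^2 - v0^2)
v^2 = 12^2 = 144
v0^2 = 9^2 = 81
v^2 - v0^2 = 144 - 81 = 63
W = (1/2)*2*63 = 63 J

63 J


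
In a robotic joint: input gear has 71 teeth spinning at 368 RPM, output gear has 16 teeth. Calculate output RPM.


Given: N1 = 71 teeth, w1 = 368 RPM, N2 = 16 teeth
Using N1*w1 = N2*w2
w2 = N1*w1 / N2
w2 = 71*368 / 16
w2 = 26128 / 16
w2 = 1633 RPM

1633 RPM


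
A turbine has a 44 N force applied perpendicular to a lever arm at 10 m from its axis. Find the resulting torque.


Given: F = 44 N, r = 10 m, angle = 90 deg (perpendicular)
Using tau = F * r * sin(90)
sin(90) = 1
tau = 44 * 10 * 1
tau = 440 Nm

440 Nm


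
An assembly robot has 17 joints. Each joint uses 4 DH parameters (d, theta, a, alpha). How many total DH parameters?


Given: 17 joints, 4 DH parameters per joint (d, theta, a, alpha)
Total DH parameters = number_of_joints * 4
Total = 17 * 4
Total = 68

68


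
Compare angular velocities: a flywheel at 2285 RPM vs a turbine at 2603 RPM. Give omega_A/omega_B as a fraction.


Given: RPM_A = 2285, RPM_B = 2603
omega = 2*pi*RPM/60, so omega_A/omega_B = RPM_A / RPM_B
omega_A/omega_B = 2285 / 2603
omega_A/omega_B = 2285/2603

2285/2603


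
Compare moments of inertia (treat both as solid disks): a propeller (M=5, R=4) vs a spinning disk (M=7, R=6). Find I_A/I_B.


Given: M1=5 kg, R1=4 m, M2=7 kg, R2=6 m
For a disk: I = (1/2)*M*R^2, so I_A/I_B = (M1*R1^2)/(M2*R2^2)
M1*R1^2 = 5*16 = 80
M2*R2^2 = 7*36 = 252
I_A/I_B = 80/252 = 20/63

20/63


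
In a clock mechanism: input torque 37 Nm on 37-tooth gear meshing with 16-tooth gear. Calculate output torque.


Given: N1 = 37, N2 = 16, T1 = 37 Nm
Using T2/T1 = N2/N1
T2 = T1 * N2 / N1
T2 = 37 * 16 / 37
T2 = 592 / 37
T2 = 16 Nm

16 Nm


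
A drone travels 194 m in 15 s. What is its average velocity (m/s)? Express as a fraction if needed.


Given: distance d = 194 m, time t = 15 s
Using v = d / t
v = 194 / 15
v = 194/15 m/s

194/15 m/s


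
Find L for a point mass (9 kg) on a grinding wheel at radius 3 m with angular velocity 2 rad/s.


Given: m = 9 kg, r = 3 m, omega = 2 rad/s
For a point mass: I = m*r^2
I = 9*3^2 = 9*9 = 81
L = I*omega = 81*2
L = 162 kg*m^2/s

162 kg*m^2/s


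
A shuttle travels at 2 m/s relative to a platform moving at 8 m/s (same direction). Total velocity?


Given: object velocity = 2 m/s, platform velocity = 8 m/s (same direction)
Using classical velocity addition: v_total = v_object + v_platform
v_total = 2 + 8
v_total = 10 m/s

10 m/s


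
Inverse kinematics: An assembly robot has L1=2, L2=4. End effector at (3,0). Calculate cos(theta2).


Given: L1 = 2, L2 = 4, target (x, y) = (3, 0)
Using cos(theta2) = (x^2 + y^2 - L1^2 - L2^2) / (2*L1*L2)
x^2 + y^2 = 3^2 + 0 = 9
L1^2 + L2^2 = 4 + 16 = 20
Numerator = 9 - 20 = -11
Denominator = 2*2*4 = 16
cos(theta2) = -11/16 = -11/16

-11/16


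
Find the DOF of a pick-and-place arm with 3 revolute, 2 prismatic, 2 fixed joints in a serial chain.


Given: serial robot with 3 revolute, 2 prismatic, 2 fixed joints
DOF contribution per joint type: revolute=1, prismatic=1, spherical=3, fixed=0
DOF = 3*1 + 2*1 + 2*0
DOF = 5

5


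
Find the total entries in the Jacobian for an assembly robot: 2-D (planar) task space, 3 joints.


Given: task space dimension = 2, joints = 3
Jacobian is a 2 x 3 matrix
Total entries = rows * columns
Total = 2 * 3
Total = 6

6


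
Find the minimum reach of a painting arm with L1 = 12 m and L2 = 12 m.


Given: L1 = 12 m, L2 = 12 m
For a 2-link planar arm, min reach = |L1 - L2| (second link folded back)
Min reach = |12 - 12|
Min reach = 0 m

0 m


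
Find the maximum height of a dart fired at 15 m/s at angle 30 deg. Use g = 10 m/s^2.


Given: v0 = 15 m/s, theta = 30 deg, g = 10 m/s^2
sin^2(30) = 1/4
Using H = v0^2 * sin^2(theta) / (2*g)
H = 15^2 * 1/4 / (2*10)
H = 225 * 1/4 / 20
H = 225/4 / 20
H = 45/16 m

45/16 m


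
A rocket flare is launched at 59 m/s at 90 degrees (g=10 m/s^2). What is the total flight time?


Given: v0 = 59 m/s, theta = 90 deg, g = 10 m/s^2
sin(90) = 1
Using T = 2*v0*sin(theta) / g
T = 2*59*1 / 10
T = 118 / 10
T = 59/5 s

59/5 s


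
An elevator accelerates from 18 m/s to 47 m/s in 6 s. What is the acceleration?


Given: initial velocity v0 = 18 m/s, final velocity v = 47 m/s, time t = 6 s
Using a = (v - v0) / t
a = (47 - 18) / 6
a = 29 / 6
a = 29/6 m/s^2

29/6 m/s^2


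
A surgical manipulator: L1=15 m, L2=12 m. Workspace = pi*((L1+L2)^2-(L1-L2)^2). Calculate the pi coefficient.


Given: L1 = 15, L2 = 12
(L1+L2)^2 = (27)^2 = 729
(L1-L2)^2 = (3)^2 = 9
Difference = 729 - 9 = 720
This equals 4*L1*L2 = 4*15*12 = 720
Workspace area = 720*pi

720


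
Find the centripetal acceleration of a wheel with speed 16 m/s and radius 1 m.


Given: v = 16 m/s, r = 1 m
Using a_c = v^2 / r
a_c = 16^2 / 1
a_c = 256 / 1
a_c = 256 m/s^2

256 m/s^2


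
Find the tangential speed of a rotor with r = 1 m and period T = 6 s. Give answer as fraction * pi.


Given: radius r = 1 m, period T = 6 s
Using v = 2*pi*r / T
v = 2*pi*1 / 6
v = 2*pi / 6
v = 1/3*pi m/s

1/3*pi m/s


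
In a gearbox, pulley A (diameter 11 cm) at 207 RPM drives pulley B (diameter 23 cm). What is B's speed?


Given: D1 = 11 cm, w1 = 207 RPM, D2 = 23 cm
Using D1*w1 = D2*w2
w2 = D1*w1 / D2
w2 = 11*207 / 23
w2 = 2277 / 23
w2 = 99 RPM

99 RPM


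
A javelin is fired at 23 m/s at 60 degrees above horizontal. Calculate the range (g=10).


Given: v0 = 23 m/s, theta = 60 deg, g = 10 m/s^2
sin(2*60) = sin(120) = sqrt(3)/2
Using R = v0^2 * sin(2*theta) / g
R = 23^2 * (sqrt(3)/2) / 10
R = 529 * sqrt(3) / 20
R = 529/20*sqrt(3) m

529/20*sqrt(3) m


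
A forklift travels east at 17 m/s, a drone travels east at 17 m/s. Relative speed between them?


Given: v_A = 17 m/s east, v_B = 17 m/s east
Both move in the same direction; relative speed = |v_A - v_B|
|17 - 17| = |0|
= 0 m/s

0 m/s


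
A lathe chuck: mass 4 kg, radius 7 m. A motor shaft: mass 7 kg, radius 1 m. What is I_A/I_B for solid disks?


Given: M1=4 kg, R1=7 m, M2=7 kg, R2=1 m
For a disk: I = (1/2)*M*R^2, so I_A/I_B = (M1*R1^2)/(M2*R2^2)
M1*R1^2 = 4*49 = 196
M2*R2^2 = 7*1 = 7
I_A/I_B = 196/7 = 28

28


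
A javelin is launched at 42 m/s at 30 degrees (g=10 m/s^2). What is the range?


Given: v0 = 42 m/s, theta = 30 deg, g = 10 m/s^2
sin(2*30) = sin(60) = sqrt(3)/2
Using R = v0^2 * sin(2*theta) / g
R = 42^2 * (sqrt(3)/2) / 10
R = 1764 * sqrt(3) / 20
R = 441/5*sqrt(3) m

441/5*sqrt(3) m
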